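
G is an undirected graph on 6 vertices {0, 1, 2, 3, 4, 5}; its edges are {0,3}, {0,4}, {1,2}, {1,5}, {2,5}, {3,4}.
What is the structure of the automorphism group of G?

D_3 ≀ Z_2

G has two connected components, {0, 3, 4} and {1, 2, 5}; each is 2-regular, so G = C_3 ⊔ C_3. Aut of a disjoint union of two copies of C_3 is the wreath product D_3 ≀ Z_2, of order 2·6² = 72.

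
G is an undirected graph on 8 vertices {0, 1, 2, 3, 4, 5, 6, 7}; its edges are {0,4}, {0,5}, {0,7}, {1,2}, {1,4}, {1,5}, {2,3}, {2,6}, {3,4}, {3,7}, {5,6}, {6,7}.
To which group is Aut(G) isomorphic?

G is 3-regular and bipartite on 2^3 = 8 vertices with girth 4; it is the hypercube graph Q_3. The symmetry group of the 3-cube is the hyperoctahedral group B_3 = Z_2 ≀ S_3, of order 2^3·3! = 48.

Z_2^3 ⋊ S_3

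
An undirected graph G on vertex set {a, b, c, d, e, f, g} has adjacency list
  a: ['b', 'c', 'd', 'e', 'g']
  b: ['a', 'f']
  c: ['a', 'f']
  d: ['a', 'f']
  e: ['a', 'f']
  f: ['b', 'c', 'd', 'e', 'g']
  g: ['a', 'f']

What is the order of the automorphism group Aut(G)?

The vertices split by degree into {a, f} (degree 5) and {b, c, d, e, g} (degree 2); every edge runs between the two parts, so G is the complete bipartite graph K_{2,5}. The parts have unequal sizes, so no automorphism swaps them; each part is permuted independently, giving S_5 × S_2 of order 5!·2! = 240.

240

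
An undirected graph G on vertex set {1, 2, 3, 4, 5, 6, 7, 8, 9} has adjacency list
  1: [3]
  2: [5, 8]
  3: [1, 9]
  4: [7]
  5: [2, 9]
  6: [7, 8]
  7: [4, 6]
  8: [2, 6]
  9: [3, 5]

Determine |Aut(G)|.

The degree sequence is [1, 2, 2, 1, 2, 2, 2, 2, 2]; the two degree-1 vertices 1 and 4 are the ends of a path, so G = P_9. The only nontrivial automorphism of a path is the end-to-end reflection, so Aut(G) ≅ Z_2.

2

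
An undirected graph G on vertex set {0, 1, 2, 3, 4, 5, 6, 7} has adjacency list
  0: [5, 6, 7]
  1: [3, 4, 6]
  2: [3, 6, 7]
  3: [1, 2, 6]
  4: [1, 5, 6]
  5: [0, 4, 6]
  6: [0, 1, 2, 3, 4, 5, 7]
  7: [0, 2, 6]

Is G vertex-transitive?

Vertex 6 is the only vertex of degree 7, so every automorphism fixes it; G is not vertex-transitive.

No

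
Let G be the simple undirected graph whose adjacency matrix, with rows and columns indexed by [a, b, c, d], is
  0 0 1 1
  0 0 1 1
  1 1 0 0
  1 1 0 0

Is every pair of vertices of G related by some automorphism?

G is 2-regular and bipartite with parts {a, b} and {c, d} (each part is independent and every cross-pair is an edge), so G = K_{2,2}. Each part can be permuted independently (S_2 × S_2) and the two equal-size parts can also be swapped, giving (S_2 × S_2) ⋊ Z_2 of order 2·(2!)² = 8. This group acts transitively on the 4 vertices.

Yes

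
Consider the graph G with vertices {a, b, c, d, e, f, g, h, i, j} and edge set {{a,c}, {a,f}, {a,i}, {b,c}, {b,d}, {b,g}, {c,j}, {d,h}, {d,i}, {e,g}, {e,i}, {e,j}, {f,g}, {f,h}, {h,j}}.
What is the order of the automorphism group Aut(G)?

G is 3-regular on 10 vertices with no triangles and no 4-cycles (girth 5): this is the Petersen graph. It is a classical fact that the Petersen graph has automorphism group S_5 (order 120), arising from its description as the Kneser graph K(5,2).

120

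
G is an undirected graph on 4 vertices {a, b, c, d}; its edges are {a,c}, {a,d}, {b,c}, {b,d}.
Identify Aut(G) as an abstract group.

the dihedral group of order 8

G is 2-regular and bipartite on 2^2 = 4 vertices with girth 4; it is the hypercube graph Q_2. The symmetry group of the 2-cube is the hyperoctahedral group B_2 = Z_2 ≀ S_2, of order 2^2·2! = 8.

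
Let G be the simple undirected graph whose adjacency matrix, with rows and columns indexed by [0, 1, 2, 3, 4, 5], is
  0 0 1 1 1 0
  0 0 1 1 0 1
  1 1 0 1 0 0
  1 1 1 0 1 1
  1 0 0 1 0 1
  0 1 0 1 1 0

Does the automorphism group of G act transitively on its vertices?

No

Vertex 3 is the only vertex of degree 5, so every automorphism fixes it; G is not vertex-transitive.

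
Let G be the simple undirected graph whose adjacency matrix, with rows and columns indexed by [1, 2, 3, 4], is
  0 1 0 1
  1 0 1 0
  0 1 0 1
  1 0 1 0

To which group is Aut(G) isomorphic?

D_4

G is 2-regular and bipartite on 2^2 = 4 vertices with girth 4; it is the hypercube graph Q_2. The symmetry group of the 2-cube is the hyperoctahedral group B_2 = Z_2 ≀ S_2, of order 2^2·2! = 8.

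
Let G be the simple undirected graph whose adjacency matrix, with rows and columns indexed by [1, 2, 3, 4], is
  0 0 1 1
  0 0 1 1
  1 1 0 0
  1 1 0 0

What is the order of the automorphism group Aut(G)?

8

G is 2-regular and bipartite on 2^2 = 4 vertices with girth 4; it is the hypercube graph Q_2. The symmetry group of the 2-cube is the hyperoctahedral group B_2 = Z_2 ≀ S_2, of order 2^2·2! = 8.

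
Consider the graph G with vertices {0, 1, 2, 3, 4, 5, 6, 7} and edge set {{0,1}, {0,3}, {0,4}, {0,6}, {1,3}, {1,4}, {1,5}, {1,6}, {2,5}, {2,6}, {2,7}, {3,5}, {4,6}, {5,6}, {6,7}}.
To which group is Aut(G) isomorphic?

the trivial group

The degree sequence is [4, 5, 3, 3, 3, 4, 6, 2]. Checking the degree-preserving permutations of the vertex set shows that none except the identity preserves every edge, so Aut(G) is trivial.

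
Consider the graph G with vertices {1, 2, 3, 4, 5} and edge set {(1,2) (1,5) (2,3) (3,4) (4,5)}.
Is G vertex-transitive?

G is 2-regular and connected on 5 vertices, i.e. the cycle C_5. C_5 has 5 rotations and 5 reflections, so Aut(C_5) ≅ D_5 of order 10. Under this action every vertex can be carried to every other, so G is vertex-transitive.

Yes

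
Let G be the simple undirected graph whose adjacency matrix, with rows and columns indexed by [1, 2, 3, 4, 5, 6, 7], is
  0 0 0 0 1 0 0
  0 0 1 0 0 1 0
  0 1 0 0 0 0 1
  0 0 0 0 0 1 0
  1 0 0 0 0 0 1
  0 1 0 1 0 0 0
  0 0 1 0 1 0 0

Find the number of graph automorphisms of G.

2

The degree sequence is [1, 2, 2, 1, 2, 2, 2]; the two degree-1 vertices 1 and 4 are the ends of a path, so G = P_7. A path has exactly one nontrivial symmetry — reversal — giving Aut(G) of order 2.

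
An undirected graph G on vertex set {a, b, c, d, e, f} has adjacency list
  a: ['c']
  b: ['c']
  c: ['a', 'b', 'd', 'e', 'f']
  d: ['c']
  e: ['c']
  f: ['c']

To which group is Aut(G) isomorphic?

S_5

Vertex c has degree 5 and every other vertex has degree 1, so G is the star K_{1,5} with centre c. The 5 leaves are pairwise interchangeable while the centre is fixed, giving Aut(G) = S_5.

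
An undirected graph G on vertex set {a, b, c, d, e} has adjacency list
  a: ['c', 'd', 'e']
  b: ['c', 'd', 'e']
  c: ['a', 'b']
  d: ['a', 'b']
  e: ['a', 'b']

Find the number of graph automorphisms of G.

The vertices split by degree into {a, b} (degree 3) and {c, d, e} (degree 2); every edge runs between the two parts, so G is the complete bipartite graph K_{2,3}. The parts have unequal sizes, so no automorphism swaps them; each part is permuted independently, giving S_2 × S_3 of order 2!·3! = 12.

12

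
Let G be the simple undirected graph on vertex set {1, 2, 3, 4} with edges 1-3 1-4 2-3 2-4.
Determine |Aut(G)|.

G is 2-regular and connected on 4 vertices, i.e. the cycle C_4. The automorphisms of the 4-cycle are exactly the symmetries of a regular 4-gon: the dihedral group D_4, |D_4| = 8.

8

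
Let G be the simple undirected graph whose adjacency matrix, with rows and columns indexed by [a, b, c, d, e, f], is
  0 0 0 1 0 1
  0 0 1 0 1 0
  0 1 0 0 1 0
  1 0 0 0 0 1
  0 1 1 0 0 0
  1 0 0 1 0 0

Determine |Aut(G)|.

72

G has two connected components, {b, c, e} and {a, d, f}; each is 2-regular, so G = C_3 ⊔ C_3. With two isomorphic components, Aut(G) = Aut(C_3) ≀ S_2 = (D_3 × D_3) ⋊ Z_2: permute each cycle by D_3, then optionally swap the two cycles. Order 2·(2·3)² = 72.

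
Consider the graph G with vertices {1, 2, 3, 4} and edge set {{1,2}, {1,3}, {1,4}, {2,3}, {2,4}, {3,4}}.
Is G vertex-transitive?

Yes

Every vertex has degree 3, so G is the complete graph K_4. Any permutation of the 4 vertices preserves K_4, so Aut(K_4) = S_4 of order 4! = 24. Under this action every vertex can be carried to every other, so G is vertex-transitive.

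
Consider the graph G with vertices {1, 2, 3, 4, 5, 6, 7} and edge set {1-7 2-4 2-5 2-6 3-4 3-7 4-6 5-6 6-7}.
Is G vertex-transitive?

No

Vertex 1 is the only vertex of degree 1, so every automorphism fixes it; G is not vertex-transitive.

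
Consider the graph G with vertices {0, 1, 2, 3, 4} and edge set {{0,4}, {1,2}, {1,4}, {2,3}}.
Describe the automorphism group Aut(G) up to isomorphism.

The degree sequence is [1, 2, 2, 1, 2]; the two degree-1 vertices 0 and 3 are the ends of a path, so G = P_5. The only nontrivial automorphism of a path is the end-to-end reflection, so Aut(G) ≅ Z_2.

Z_2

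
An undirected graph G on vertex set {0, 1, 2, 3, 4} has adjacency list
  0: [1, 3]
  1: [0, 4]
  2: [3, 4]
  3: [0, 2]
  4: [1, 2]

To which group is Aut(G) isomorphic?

G is 2-regular and connected on 5 vertices, i.e. the cycle C_5. The automorphisms of the 5-cycle are exactly the symmetries of a regular 5-gon: the dihedral group D_5, |D_5| = 10.

D_5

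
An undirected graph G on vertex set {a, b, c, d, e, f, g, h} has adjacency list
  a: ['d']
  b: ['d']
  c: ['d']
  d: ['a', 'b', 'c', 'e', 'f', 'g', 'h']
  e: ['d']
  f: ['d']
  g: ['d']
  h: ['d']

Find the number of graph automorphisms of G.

Vertex d has degree 7 and every other vertex has degree 1, so G is the star K_{1,7} with centre d. Any automorphism fixes the centre and permutes the 7 leaves freely, so Aut(G) ≅ S_7 of order 7! = 5040.

5040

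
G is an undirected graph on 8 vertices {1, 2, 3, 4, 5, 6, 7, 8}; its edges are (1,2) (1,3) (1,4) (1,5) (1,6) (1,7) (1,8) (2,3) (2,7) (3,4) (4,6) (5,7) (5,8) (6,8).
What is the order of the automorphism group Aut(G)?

14

Vertex 1 is the unique vertex of degree 7; the remaining 7 vertices each have degree 3 and induce a cycle, so G is the wheel on 8 vertices with hub 1. With the hub fixed, the remaining symmetry is that of the rim cycle C_7, giving the dihedral group D_7.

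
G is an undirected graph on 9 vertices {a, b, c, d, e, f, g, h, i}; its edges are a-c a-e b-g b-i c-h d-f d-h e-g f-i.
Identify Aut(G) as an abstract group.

the dihedral group of order 18

Every vertex has degree 2 and the graph is connected, so G is the 9-cycle C_9. The automorphisms of the 9-cycle are exactly the symmetries of a regular 9-gon: the dihedral group D_9, |D_9| = 18.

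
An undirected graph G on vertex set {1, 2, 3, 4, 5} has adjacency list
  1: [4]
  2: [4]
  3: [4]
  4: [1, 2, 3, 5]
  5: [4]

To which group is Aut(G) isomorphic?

S_4

Vertex 4 has degree 4 and every other vertex has degree 1, so G is the star K_{1,4} with centre 4. The 4 leaves are pairwise interchangeable while the centre is fixed, giving Aut(G) = S_4.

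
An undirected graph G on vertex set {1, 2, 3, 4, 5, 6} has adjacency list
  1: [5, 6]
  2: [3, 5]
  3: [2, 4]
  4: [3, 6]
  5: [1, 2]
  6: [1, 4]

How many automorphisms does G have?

12

Every vertex has degree 2 and the graph is connected, so G is the 6-cycle C_6. The automorphisms of the 6-cycle are exactly the symmetries of a regular 6-gon: the dihedral group D_6, |D_6| = 12.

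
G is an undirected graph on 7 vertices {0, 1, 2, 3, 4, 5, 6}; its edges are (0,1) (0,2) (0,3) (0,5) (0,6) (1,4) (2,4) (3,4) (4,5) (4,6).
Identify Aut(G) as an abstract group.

The vertices split by degree into {0, 4} (degree 5) and {1, 2, 3, 5, 6} (degree 2); every edge runs between the two parts, so G is the complete bipartite graph K_{2,5}. The parts have unequal sizes, so no automorphism swaps them; each part is permuted independently, giving S_2 × S_5 of order 2!·5! = 240.

S_2 × S_5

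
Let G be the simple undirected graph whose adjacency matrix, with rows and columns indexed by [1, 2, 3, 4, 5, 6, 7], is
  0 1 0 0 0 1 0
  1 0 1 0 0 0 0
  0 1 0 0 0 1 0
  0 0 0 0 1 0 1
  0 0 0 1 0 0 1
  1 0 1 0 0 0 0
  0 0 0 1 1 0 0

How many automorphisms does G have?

G has two connected components, {1, 2, 3, 6} and {4, 5, 7}; each is 2-regular, so G = C_4 ⊔ C_3. No automorphism exchanges components of different sizes, hence Aut(G) is the direct product D_3 × D_4, order 48.

48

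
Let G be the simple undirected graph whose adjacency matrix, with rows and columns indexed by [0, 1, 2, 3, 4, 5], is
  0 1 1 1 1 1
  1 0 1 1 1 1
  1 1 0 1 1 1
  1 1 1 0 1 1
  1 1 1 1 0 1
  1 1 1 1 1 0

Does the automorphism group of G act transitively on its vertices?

Yes

All 6 vertices are pairwise adjacent: G = K_6. Any permutation of the 6 vertices preserves K_6, so Aut(K_6) = S_6 of order 6! = 720. This group acts transitively on the 6 vertices.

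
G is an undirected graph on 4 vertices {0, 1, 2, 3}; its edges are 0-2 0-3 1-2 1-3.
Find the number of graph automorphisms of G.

G is 2-regular and connected on 4 vertices, i.e. the cycle C_4. The automorphisms of the 4-cycle are exactly the symmetries of a regular 4-gon: the dihedral group D_4, |D_4| = 8.

8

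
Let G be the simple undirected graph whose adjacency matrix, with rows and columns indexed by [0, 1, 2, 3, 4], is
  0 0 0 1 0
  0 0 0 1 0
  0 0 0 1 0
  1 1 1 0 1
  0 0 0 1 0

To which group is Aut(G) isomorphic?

Vertex 3 has degree 4 and every other vertex has degree 1, so G is the star K_{1,4} with centre 3. Any automorphism fixes the centre and permutes the 4 leaves freely, so Aut(G) ≅ S_4 of order 4! = 24.

the symmetric group on 4 letters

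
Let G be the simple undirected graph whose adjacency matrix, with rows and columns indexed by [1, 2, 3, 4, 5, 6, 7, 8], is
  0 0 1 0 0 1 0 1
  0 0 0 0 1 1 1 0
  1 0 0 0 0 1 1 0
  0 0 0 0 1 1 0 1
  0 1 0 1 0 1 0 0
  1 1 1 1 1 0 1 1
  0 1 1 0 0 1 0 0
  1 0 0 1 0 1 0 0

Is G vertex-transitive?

No

Vertex 6 is the only vertex of degree 7, so every automorphism fixes it; G is not vertex-transitive.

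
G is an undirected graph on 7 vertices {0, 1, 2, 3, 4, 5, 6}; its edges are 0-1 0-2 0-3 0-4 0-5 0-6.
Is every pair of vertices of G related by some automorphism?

Vertex 0 is the only vertex of degree 6, so every automorphism fixes it; G is not vertex-transitive.

No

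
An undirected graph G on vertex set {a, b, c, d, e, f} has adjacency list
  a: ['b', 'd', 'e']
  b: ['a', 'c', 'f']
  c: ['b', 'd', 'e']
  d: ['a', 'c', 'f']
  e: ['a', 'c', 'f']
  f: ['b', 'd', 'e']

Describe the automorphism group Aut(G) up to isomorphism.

S_3 ≀ Z_2

G is 3-regular and bipartite with parts {a, c, f} and {b, d, e} (each part is independent and every cross-pair is an edge), so G = K_{3,3}. Each part can be permuted independently (S_3 × S_3) and the two equal-size parts can also be swapped, giving (S_3 × S_3) ⋊ Z_2 of order 2·(3!)² = 72.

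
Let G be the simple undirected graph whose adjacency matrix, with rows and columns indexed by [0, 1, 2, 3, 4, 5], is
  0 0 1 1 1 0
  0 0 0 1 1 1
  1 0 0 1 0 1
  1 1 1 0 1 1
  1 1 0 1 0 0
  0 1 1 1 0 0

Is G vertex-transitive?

No

Vertex 3 is the only vertex of degree 5, so every automorphism fixes it; G is not vertex-transitive.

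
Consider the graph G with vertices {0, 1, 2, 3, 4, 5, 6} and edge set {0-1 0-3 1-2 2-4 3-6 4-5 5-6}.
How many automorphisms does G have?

14

G is 2-regular and connected on 7 vertices, i.e. the cycle C_7. The automorphisms of the 7-cycle are exactly the symmetries of a regular 7-gon: the dihedral group D_7, |D_7| = 14.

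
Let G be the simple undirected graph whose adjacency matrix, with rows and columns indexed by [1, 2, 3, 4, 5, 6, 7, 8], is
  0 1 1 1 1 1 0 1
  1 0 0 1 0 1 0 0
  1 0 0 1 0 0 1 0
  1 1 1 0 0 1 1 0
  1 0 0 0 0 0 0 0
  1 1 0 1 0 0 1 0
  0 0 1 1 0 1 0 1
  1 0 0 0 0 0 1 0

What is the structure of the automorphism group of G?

1

The degree sequence is [6, 3, 3, 5, 1, 4, 4, 2]. Checking the degree-preserving permutations of the vertex set shows that none except the identity preserves every edge, so Aut(G) is trivial.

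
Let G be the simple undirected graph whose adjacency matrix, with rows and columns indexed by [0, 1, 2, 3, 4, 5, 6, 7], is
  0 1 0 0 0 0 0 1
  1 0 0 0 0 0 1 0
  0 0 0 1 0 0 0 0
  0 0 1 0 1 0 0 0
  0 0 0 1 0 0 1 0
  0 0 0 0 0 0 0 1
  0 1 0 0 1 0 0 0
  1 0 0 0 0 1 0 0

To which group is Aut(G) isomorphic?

the cyclic group of order 2

The degree sequence is [2, 2, 1, 2, 2, 1, 2, 2]; the two degree-1 vertices 2 and 5 are the ends of a path, so G = P_8. A path has exactly one nontrivial symmetry — reversal — giving Aut(G) of order 2.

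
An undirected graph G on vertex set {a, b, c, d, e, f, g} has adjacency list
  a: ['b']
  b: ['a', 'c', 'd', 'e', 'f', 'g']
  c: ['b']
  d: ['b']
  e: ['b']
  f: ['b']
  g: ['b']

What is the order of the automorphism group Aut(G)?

Vertex b has degree 6 and every other vertex has degree 1, so G is the star K_{1,6} with centre b. The 6 leaves are pairwise interchangeable while the centre is fixed, giving Aut(G) = S_6.

720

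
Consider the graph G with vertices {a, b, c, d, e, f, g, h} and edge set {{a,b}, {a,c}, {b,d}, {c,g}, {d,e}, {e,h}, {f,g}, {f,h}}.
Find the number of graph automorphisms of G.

16

Every vertex has degree 2 and the graph is connected, so G is the 8-cycle C_8. C_8 has 8 rotations and 8 reflections, so Aut(C_8) ≅ D_8 of order 16.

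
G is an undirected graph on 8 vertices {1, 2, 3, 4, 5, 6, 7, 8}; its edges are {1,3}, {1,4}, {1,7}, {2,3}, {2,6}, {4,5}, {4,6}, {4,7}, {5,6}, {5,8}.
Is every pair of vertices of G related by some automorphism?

No

Vertex 4 is the only vertex of degree 4, so every automorphism fixes it; G is not vertex-transitive.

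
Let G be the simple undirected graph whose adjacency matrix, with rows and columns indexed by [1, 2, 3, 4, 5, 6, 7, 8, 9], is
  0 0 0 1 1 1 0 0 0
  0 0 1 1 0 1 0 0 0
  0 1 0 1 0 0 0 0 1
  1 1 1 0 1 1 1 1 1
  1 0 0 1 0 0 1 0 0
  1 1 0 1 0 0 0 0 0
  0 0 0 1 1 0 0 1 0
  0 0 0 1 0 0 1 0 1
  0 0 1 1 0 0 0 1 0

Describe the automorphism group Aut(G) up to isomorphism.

Vertex 4 is the unique vertex of degree 8; the remaining 8 vertices each have degree 3 and induce a cycle, so G is the wheel on 9 vertices with hub 4. With the hub fixed, the remaining symmetry is that of the rim cycle C_8, giving the dihedral group D_8.

D_8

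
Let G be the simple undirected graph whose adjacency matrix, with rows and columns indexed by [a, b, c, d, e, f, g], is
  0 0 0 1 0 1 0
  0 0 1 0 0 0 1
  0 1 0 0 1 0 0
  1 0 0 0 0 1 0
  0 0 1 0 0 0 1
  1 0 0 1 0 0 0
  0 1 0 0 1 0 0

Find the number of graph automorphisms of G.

48

G has two connected components, {b, c, e, g} and {a, d, f}; each is 2-regular, so G = C_4 ⊔ C_3. No automorphism exchanges components of different sizes, hence Aut(G) is the direct product D_4 × D_3, order 48.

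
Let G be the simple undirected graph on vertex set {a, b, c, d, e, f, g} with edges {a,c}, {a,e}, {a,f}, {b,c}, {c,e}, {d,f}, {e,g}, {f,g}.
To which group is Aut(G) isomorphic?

The degree sequence is [3, 1, 3, 1, 3, 3, 2]. Checking the degree-preserving permutations of the vertex set shows that none except the identity preserves every edge, so Aut(G) is trivial.

1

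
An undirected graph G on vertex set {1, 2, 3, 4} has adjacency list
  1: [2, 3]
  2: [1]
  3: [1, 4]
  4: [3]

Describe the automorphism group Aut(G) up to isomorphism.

The degree sequence is [2, 1, 2, 1]; the two degree-1 vertices 2 and 4 are the ends of a path, so G = P_4. The only nontrivial automorphism of a path is the end-to-end reflection, so Aut(G) ≅ Z_2.

the cyclic group of order 2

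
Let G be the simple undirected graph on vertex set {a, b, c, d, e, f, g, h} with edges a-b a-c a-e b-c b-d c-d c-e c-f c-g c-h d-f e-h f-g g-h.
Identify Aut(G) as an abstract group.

Vertex c is the unique vertex of degree 7; the remaining 7 vertices each have degree 3 and induce a cycle, so G is the wheel on 8 vertices with hub c. Every automorphism fixes the hub and acts on the rim 7-cycle, so Aut(G) ≅ Aut(C_7) = D_7 of order 14.

the dihedral group of order 14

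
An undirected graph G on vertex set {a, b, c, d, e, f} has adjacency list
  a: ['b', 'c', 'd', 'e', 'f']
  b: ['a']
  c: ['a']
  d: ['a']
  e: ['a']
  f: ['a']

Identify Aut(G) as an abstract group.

Vertex a has degree 5 and every other vertex has degree 1, so G is the star K_{1,5} with centre a. Any automorphism fixes the centre and permutes the 5 leaves freely, so Aut(G) ≅ S_5 of order 5! = 120.

S_5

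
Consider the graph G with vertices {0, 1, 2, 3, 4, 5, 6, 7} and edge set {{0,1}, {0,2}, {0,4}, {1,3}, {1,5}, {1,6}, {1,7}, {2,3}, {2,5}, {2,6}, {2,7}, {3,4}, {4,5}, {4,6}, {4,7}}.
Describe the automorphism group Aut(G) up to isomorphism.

S_5 × S_3

The vertices split by degree into {1, 2, 4} (degree 5) and {0, 3, 5, 6, 7} (degree 3); every edge runs between the two parts, so G is the complete bipartite graph K_{3,5}. Automorphisms preserve the bipartition setwise (since the parts differ in size) and act as S_5 × S_3 within it; |Aut| = 720.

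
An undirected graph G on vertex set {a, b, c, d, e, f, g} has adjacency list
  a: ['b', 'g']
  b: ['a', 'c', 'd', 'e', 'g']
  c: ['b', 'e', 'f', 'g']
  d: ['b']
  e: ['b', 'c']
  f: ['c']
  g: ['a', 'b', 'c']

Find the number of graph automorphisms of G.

1

Degrees alone do not determine every vertex (e.g. a and e both have degree 2), but their neighbour-degree multisets differ: N(a) has degrees [3, 5] while N(e) has degrees [4, 5]. Repeating this refinement separates all vertices, so the only automorphism is the identity.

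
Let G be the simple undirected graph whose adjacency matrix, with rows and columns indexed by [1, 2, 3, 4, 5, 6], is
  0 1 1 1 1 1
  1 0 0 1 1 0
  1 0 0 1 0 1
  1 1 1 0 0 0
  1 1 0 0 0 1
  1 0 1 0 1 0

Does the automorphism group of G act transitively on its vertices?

Vertex 1 is the only vertex of degree 5, so every automorphism fixes it; G is not vertex-transitive.

No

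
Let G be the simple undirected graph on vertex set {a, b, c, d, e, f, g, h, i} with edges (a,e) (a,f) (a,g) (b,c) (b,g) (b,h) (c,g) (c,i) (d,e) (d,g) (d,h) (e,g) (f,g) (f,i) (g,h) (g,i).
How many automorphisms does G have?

Vertex g is the unique vertex of degree 8; the remaining 8 vertices each have degree 3 and induce a cycle, so G is the wheel on 9 vertices with hub g. With the hub fixed, the remaining symmetry is that of the rim cycle C_8, giving the dihedral group D_8.

16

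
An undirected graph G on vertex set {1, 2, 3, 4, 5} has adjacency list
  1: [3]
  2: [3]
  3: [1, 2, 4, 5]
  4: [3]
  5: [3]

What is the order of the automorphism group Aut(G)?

Vertex 3 has degree 4 and every other vertex has degree 1, so G is the star K_{1,4} with centre 3. The 4 leaves are pairwise interchangeable while the centre is fixed, giving Aut(G) = S_4.

24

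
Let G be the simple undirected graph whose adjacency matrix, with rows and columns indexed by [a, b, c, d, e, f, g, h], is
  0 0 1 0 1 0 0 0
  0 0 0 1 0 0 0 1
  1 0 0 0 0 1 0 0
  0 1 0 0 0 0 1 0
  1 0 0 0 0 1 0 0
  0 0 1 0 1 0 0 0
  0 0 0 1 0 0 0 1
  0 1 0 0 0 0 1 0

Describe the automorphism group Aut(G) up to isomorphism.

G has two connected components, {b, d, g, h} and {a, c, e, f}; each is 2-regular, so G = C_4 ⊔ C_4. Aut of a disjoint union of two copies of C_4 is the wreath product D_4 ≀ Z_2, of order 2·8² = 128.

D_4 ≀ Z_2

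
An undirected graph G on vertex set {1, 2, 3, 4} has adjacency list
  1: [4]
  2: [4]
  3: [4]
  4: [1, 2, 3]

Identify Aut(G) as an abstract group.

the symmetric group on 3 letters

Vertex 4 has degree 3 and every other vertex has degree 1, so G is the star K_{1,3} with centre 4. Any automorphism fixes the centre and permutes the 3 leaves freely, so Aut(G) ≅ S_3 of order 3! = 6.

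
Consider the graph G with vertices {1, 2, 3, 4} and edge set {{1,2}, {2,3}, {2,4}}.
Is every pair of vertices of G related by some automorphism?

No

Vertex 2 is the only vertex of degree 3, so every automorphism fixes it; G is not vertex-transitive.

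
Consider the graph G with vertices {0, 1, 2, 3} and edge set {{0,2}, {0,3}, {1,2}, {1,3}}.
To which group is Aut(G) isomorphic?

G is 2-regular and connected on 4 vertices, i.e. the cycle C_4. The automorphisms of the 4-cycle are exactly the symmetries of a regular 4-gon: the dihedral group D_4, |D_4| = 8.

D_4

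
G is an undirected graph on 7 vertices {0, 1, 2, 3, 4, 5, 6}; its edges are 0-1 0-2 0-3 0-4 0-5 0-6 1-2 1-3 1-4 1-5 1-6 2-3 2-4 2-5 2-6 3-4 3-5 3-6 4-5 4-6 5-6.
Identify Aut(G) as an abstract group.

S_7

Every vertex has degree 6, so G is the complete graph K_7. Every bijection on the vertex set is an automorphism of K_7; hence Aut(K_7) ≅ S_7, order 5040.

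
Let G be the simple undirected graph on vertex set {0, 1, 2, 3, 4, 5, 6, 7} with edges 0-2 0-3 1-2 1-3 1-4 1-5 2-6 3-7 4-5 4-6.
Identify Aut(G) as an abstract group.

{e}

The degree sequence is [2, 4, 3, 3, 3, 2, 2, 1]. Checking the degree-preserving permutations of the vertex set shows that none except the identity preserves every edge, so Aut(G) is trivial.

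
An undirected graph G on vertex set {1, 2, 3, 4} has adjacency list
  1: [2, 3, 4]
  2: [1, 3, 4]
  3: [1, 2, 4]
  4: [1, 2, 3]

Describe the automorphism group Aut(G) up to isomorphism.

All 4 vertices are pairwise adjacent: G = K_4. Every bijection on the vertex set is an automorphism of K_4; hence Aut(K_4) ≅ S_4, order 24.

the symmetric group on 4 letters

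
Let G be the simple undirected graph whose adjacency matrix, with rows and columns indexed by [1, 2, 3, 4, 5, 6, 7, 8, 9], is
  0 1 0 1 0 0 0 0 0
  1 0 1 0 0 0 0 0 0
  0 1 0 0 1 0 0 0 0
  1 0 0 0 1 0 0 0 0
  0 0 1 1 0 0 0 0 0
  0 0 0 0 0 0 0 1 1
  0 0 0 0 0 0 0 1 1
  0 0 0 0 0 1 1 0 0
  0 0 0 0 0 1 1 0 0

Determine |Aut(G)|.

G has two connected components, {1, 2, 3, 4, 5} and {6, 7, 8, 9}; each is 2-regular, so G = C_5 ⊔ C_4. The components are non-isomorphic (different sizes), so Aut(G) = Aut(C_5) × Aut(C_4) = D_5 × D_4 of order 10·8 = 80.

80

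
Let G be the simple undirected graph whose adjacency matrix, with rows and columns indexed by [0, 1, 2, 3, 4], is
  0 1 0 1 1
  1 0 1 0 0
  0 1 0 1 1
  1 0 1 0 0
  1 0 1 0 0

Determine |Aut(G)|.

12

The vertices split by degree into {0, 2} (degree 3) and {1, 3, 4} (degree 2); every edge runs between the two parts, so G is the complete bipartite graph K_{2,3}. Automorphisms preserve the bipartition setwise (since the parts differ in size) and act as S_2 × S_3 within it; |Aut| = 12.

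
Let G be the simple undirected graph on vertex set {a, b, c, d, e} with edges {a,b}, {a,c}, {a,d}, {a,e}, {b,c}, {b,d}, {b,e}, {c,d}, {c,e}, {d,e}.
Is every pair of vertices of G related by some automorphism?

Every vertex has degree 4, so G is the complete graph K_5. Every bijection on the vertex set is an automorphism of K_5; hence Aut(K_5) ≅ S_5, order 120. Under this action every vertex can be carried to every other, so G is vertex-transitive.

Yes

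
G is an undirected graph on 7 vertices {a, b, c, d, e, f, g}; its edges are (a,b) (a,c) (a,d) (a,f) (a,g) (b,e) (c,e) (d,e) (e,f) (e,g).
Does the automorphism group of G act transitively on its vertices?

No

Automorphisms preserve degree, but G has vertices of degree 2 and vertices of degree 5; no automorphism maps one to the other, so G is not vertex-transitive.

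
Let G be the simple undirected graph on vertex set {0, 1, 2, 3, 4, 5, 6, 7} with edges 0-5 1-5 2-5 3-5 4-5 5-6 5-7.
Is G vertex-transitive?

No

Vertex 5 is the only vertex of degree 7, so every automorphism fixes it; G is not vertex-transitive.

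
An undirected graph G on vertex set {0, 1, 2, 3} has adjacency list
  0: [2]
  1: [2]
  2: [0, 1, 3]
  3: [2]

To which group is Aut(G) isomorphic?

S_3

Vertex 2 has degree 3 and every other vertex has degree 1, so G is the star K_{1,3} with centre 2. The 3 leaves are pairwise interchangeable while the centre is fixed, giving Aut(G) = S_3.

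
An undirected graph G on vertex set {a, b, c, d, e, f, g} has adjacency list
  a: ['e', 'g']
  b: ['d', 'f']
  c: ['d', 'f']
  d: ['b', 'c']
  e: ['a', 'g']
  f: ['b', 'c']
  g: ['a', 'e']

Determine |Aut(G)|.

48

G has two connected components, {b, c, d, f} and {a, e, g}; each is 2-regular, so G = C_4 ⊔ C_3. The components are non-isomorphic (different sizes), so Aut(G) = Aut(C_4) × Aut(C_3) = D_4 × D_3 of order 8·6 = 48.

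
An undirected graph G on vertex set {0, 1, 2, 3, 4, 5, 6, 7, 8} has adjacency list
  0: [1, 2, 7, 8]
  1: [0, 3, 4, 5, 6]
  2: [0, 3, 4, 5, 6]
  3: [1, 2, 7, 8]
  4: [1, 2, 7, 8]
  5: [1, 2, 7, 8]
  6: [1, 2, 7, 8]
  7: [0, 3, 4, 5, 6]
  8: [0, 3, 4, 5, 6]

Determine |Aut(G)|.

2880

The vertices split by degree into {1, 2, 7, 8} (degree 5) and {0, 3, 4, 5, 6} (degree 4); every edge runs between the two parts, so G is the complete bipartite graph K_{4,5}. Automorphisms preserve the bipartition setwise (since the parts differ in size) and act as S_4 × S_5 within it; |Aut| = 2880.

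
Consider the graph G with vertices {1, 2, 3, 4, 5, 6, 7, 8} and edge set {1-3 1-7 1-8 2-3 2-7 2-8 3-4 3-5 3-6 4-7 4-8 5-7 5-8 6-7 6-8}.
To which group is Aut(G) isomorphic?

S_5 × S_3

The vertices split by degree into {3, 7, 8} (degree 5) and {1, 2, 4, 5, 6} (degree 3); every edge runs between the two parts, so G is the complete bipartite graph K_{3,5}. The parts have unequal sizes, so no automorphism swaps them; each part is permuted independently, giving S_5 × S_3 of order 5!·3! = 720.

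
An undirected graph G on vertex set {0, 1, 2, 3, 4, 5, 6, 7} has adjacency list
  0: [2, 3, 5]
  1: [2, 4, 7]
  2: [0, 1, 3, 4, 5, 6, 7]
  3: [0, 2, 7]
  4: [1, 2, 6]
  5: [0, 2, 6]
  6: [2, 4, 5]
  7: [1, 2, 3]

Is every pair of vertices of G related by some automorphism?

Vertex 2 is the only vertex of degree 7, so every automorphism fixes it; G is not vertex-transitive.

No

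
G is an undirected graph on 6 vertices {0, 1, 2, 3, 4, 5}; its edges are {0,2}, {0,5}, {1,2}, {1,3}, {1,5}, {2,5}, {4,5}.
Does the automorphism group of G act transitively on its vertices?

No

Vertex 0 is the only vertex of degree 2, so every automorphism fixes it; G is not vertex-transitive.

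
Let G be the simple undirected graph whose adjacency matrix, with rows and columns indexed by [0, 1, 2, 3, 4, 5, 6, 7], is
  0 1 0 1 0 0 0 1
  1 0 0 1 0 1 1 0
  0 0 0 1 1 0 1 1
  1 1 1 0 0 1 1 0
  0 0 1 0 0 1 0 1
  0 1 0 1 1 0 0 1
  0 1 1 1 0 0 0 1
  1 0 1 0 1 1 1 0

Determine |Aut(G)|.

1

The degree sequence is [3, 4, 4, 5, 3, 4, 4, 5]. Checking the degree-preserving permutations of the vertex set shows that none except the identity preserves every edge, so Aut(G) is trivial.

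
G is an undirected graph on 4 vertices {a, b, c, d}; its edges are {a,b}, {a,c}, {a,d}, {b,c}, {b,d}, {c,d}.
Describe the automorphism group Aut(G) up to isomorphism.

the symmetric group on 4 letters

All 4 vertices are pairwise adjacent: G = K_4. Any permutation of the 4 vertices preserves K_4, so Aut(K_4) = S_4 of order 4! = 24.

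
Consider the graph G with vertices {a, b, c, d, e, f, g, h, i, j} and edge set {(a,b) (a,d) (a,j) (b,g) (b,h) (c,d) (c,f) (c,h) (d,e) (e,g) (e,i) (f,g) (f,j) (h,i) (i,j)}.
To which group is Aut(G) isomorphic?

S_5

G is 3-regular on 10 vertices with no triangles and no 4-cycles (girth 5): this is the Petersen graph. It is a classical fact that the Petersen graph has automorphism group S_5 (order 120), arising from its description as the Kneser graph K(5,2).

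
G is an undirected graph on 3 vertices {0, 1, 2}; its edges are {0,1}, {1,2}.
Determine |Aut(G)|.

The degree sequence is [1, 2, 1]; the two degree-1 vertices 0 and 2 are the ends of a path, so G = P_3. The only nontrivial automorphism of a path is the end-to-end reflection, so Aut(G) ≅ Z_2.

2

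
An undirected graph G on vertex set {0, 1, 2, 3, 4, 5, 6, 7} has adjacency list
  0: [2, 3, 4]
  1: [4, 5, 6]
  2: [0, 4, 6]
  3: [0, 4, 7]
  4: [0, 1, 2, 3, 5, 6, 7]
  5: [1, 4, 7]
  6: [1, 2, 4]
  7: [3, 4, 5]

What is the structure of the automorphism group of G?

the dihedral group of order 14

Vertex 4 is the unique vertex of degree 7; the remaining 7 vertices each have degree 3 and induce a cycle, so G is the wheel on 8 vertices with hub 4. Every automorphism fixes the hub and acts on the rim 7-cycle, so Aut(G) ≅ Aut(C_7) = D_7 of order 14.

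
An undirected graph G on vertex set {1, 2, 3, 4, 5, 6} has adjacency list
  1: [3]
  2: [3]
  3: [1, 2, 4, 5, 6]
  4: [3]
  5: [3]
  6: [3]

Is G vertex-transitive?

Vertex 3 is the only vertex of degree 5, so every automorphism fixes it; G is not vertex-transitive.

No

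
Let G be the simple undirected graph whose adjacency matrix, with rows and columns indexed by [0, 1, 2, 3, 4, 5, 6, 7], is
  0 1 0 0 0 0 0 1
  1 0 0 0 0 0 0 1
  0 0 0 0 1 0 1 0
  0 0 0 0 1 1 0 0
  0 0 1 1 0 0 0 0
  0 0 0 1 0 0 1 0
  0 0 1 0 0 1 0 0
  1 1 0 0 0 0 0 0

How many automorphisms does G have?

G has two connected components, {2, 3, 4, 5, 6} and {0, 1, 7}; each is 2-regular, so G = C_5 ⊔ C_3. The components are non-isomorphic (different sizes), so Aut(G) = Aut(C_5) × Aut(C_3) = D_5 × D_3 of order 10·6 = 60.

60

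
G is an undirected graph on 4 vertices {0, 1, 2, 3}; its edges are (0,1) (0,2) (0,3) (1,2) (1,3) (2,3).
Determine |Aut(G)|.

24

Every vertex has degree 3, so G is the complete graph K_4. Every bijection on the vertex set is an automorphism of K_4; hence Aut(K_4) ≅ S_4, order 24.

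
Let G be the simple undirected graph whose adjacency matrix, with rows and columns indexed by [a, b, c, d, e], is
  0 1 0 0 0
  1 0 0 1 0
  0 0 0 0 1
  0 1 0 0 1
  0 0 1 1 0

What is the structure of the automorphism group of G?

C_2

The degree sequence is [1, 2, 1, 2, 2]; the two degree-1 vertices a and c are the ends of a path, so G = P_5. A path has exactly one nontrivial symmetry — reversal — giving Aut(G) of order 2.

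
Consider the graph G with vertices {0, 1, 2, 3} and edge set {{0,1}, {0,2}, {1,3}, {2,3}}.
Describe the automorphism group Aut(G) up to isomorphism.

G is 2-regular and bipartite on 2^2 = 4 vertices with girth 4; it is the hypercube graph Q_2. Aut(Q_2) consists of the signed permutations of the 2 coordinate axes: 2! permutations times 2^2 sign flips, so |Aut| = 2^2·2! = 8.

the dihedral group of order 8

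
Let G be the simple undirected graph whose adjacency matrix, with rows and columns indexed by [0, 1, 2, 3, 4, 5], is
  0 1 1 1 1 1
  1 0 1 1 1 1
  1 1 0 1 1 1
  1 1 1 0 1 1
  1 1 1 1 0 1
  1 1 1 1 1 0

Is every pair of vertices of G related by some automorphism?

Every vertex has degree 5, so G is the complete graph K_6. Every bijection on the vertex set is an automorphism of K_6; hence Aut(K_6) ≅ S_6, order 720. This group acts transitively on the 6 vertices.

Yes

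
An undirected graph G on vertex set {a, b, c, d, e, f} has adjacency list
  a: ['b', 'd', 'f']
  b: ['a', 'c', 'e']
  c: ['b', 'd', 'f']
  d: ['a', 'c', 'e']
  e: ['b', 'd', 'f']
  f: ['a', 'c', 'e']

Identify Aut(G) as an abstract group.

G is 3-regular and bipartite with parts {a, c, e} and {b, d, f} (each part is independent and every cross-pair is an edge), so G = K_{3,3}. Aut(K_{3,3}) is the wreath product S_3 ≀ Z_2: permute within each part, then optionally swap the parts; |Aut| = 2·(3!)² = 72.

(S_3 × S_3) ⋊ Z_2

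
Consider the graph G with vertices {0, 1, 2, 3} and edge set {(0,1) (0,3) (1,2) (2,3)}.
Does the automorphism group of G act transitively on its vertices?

Yes

G is 2-regular and connected on 4 vertices, i.e. the cycle C_4. The automorphisms of the 4-cycle are exactly the symmetries of a regular 4-gon: the dihedral group D_4, |D_4| = 8. Under this action every vertex can be carried to every other, so G is vertex-transitive.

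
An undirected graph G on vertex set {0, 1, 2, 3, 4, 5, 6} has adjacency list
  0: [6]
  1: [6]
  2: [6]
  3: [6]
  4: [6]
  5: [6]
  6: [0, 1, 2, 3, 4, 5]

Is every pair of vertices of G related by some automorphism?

Vertex 6 is the only vertex of degree 6, so every automorphism fixes it; G is not vertex-transitive.

No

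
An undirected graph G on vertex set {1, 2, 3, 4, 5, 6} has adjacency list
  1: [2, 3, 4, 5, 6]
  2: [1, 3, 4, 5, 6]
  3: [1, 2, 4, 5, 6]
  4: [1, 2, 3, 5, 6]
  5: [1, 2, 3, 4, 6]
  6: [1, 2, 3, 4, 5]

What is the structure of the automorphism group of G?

All 6 vertices are pairwise adjacent: G = K_6. Any permutation of the 6 vertices preserves K_6, so Aut(K_6) = S_6 of order 6! = 720.

S_6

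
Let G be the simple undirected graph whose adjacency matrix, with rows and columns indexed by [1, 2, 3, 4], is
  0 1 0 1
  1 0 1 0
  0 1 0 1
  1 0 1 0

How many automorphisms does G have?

Every vertex has degree 2 and the graph is connected, so G is the 4-cycle C_4. The automorphisms of the 4-cycle are exactly the symmetries of a regular 4-gon: the dihedral group D_4, |D_4| = 8.

8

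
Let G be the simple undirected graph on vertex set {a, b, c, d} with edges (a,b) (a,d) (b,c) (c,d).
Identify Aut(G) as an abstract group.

G is 2-regular and bipartite on 2^2 = 4 vertices with girth 4; it is the hypercube graph Q_2. The symmetry group of the 2-cube is the hyperoctahedral group B_2 = Z_2 ≀ S_2, of order 2^2·2! = 8.

the dihedral group of order 8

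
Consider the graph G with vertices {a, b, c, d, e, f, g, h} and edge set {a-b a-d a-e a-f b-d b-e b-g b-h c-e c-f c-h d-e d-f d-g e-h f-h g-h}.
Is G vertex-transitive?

No

Automorphisms preserve degree, but G has vertices of degree 3 and vertices of degree 5; no automorphism maps one to the other, so G is not vertex-transitive.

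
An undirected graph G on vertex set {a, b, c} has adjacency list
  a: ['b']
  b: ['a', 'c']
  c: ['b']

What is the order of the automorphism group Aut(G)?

The degree sequence is [1, 2, 1]; the two degree-1 vertices a and c are the ends of a path, so G = P_3. The only nontrivial automorphism of a path is the end-to-end reflection, so Aut(G) ≅ Z_2.

2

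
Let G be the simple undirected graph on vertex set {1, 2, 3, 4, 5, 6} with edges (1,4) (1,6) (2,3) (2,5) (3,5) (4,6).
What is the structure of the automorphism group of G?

D_3 ≀ Z_2

G has two connected components, {2, 3, 5} and {1, 4, 6}; each is 2-regular, so G = C_3 ⊔ C_3. Aut of a disjoint union of two copies of C_3 is the wreath product D_3 ≀ Z_2, of order 2·6² = 72.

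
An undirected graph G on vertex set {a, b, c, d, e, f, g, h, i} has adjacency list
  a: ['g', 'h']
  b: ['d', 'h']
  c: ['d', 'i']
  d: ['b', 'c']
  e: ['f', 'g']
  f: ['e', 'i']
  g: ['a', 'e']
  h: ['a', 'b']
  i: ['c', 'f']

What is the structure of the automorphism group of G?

the dihedral group of order 18

Every vertex has degree 2 and the graph is connected, so G is the 9-cycle C_9. The automorphisms of the 9-cycle are exactly the symmetries of a regular 9-gon: the dihedral group D_9, |D_9| = 18.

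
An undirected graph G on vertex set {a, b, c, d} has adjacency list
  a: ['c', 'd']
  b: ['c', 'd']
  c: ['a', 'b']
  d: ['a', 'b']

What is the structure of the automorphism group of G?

G is 2-regular and bipartite on 2^2 = 4 vertices with girth 4; it is the hypercube graph Q_2. Aut(Q_2) consists of the signed permutations of the 2 coordinate axes: 2! permutations times 2^2 sign flips, so |Aut| = 2^2·2! = 8.

Z_2^2 ⋊ S_2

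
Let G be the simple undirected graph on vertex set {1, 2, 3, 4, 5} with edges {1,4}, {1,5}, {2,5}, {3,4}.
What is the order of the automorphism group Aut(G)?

The degree sequence is [2, 1, 1, 2, 2]; the two degree-1 vertices 2 and 3 are the ends of a path, so G = P_5. The only nontrivial automorphism of a path is the end-to-end reflection, so Aut(G) ≅ Z_2.

2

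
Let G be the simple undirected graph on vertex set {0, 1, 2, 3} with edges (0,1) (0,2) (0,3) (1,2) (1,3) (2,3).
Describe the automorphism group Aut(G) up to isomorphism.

the symmetric group on 4 letters

All 4 vertices are pairwise adjacent: G = K_4. Any permutation of the 4 vertices preserves K_4, so Aut(K_4) = S_4 of order 4! = 24.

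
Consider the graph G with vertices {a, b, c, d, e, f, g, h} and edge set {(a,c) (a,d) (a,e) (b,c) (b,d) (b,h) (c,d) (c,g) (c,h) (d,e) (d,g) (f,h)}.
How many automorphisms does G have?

Degrees alone do not determine every vertex (e.g. a and b both have degree 3), but their neighbour-degree multisets differ: N(a) has degrees [2, 5, 5] while N(b) has degrees [3, 5, 5]. Repeating this refinement separates all vertices, so the only automorphism is the identity.

1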